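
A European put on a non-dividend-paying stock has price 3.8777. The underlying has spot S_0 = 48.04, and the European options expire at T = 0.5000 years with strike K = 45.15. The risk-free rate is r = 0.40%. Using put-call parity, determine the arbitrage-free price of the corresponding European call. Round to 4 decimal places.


Answer: Call price = 6.8579

Derivation:
Put-call parity: C - P = S_0 * exp(-qT) - K * exp(-rT).
S_0 * exp(-qT) = 48.0400 * 1.00000000 = 48.04000000
K * exp(-rT) = 45.1500 * 0.99800200 = 45.05979024
C = P + S*exp(-qT) - K*exp(-rT)
C = 3.8777 + 48.04000000 - 45.05979024 = 6.8579


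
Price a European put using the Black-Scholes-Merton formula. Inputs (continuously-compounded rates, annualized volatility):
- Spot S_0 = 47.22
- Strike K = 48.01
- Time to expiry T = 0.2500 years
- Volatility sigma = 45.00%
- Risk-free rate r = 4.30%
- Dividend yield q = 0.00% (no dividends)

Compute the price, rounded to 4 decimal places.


Answer: Price = 4.3818

Derivation:
d1 = (ln(S/K) + (r - q + 0.5*sigma^2) * T) / (sigma * sqrt(T)) = 0.08653648
d2 = d1 - sigma * sqrt(T) = -0.13846352
exp(-rT) = 0.98930757; exp(-qT) = 1.00000000
P = K * exp(-rT) * N(-d2) - S_0 * exp(-qT) * N(-d1)
N(-d1) = 0.46551998; N(-d2) = 0.55506295
P = 48.0100 * 0.98930757 * 0.55506295 - 47.2200 * 1.00000000 * 0.46551998 = 4.3818


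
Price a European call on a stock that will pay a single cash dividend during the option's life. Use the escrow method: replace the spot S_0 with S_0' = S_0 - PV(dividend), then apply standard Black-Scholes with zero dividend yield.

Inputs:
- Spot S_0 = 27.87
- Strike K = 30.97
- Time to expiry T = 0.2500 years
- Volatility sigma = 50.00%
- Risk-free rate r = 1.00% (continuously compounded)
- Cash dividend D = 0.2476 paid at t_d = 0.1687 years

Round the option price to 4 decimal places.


Answer: Price = 1.5603

Derivation:
PV(D) = D * exp(-r * t_d) = 0.2476 * 0.99831442 = 0.24718265
S_0' = S_0 - PV(D) = 27.8700 - 0.24718265 = 27.62281735
d1 = (ln(S_0'/K) + (r + sigma^2/2)*T) / (sigma*sqrt(T)) = -0.32250739
d2 = d1 - sigma*sqrt(T) = -0.57250739
exp(-rT) = 0.99750312
N(d1) = 0.37353417; N(d2) = 0.28348914
C = S_0' * N(d1) - K * exp(-rT) * N(d2) = 27.62281735 * 0.37353417 - 30.9700 * 0.99750312 * 0.28348914 = 1.5603


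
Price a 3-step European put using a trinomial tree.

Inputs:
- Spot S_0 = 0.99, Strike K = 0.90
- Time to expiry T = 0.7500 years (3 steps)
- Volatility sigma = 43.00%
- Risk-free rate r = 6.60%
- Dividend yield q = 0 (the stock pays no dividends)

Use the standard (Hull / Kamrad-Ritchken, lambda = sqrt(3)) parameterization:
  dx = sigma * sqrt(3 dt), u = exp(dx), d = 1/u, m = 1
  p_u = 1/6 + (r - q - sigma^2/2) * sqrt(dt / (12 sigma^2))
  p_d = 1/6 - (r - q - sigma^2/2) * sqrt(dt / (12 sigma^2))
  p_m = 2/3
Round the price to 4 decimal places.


Answer: Price = V(0,0) = 0.0797

Derivation:
dt = T/N = 0.250000; dx = sigma*sqrt(3*dt) = 0.372391
u = exp(dx) = 1.451200; d = 1/u = 0.689085
p_u = 0.157788, p_m = 0.666667, p_d = 0.175545
Discount per step: exp(-r*dt) = 0.983635
Stock lattice S(k, j) with j the centered position index:
  k=0: S(0,+0) = 0.9900
  k=1: S(1,-1) = 0.6822; S(1,+0) = 0.9900; S(1,+1) = 1.4367
  k=2: S(2,-2) = 0.4701; S(2,-1) = 0.6822; S(2,+0) = 0.9900; S(2,+1) = 1.4367; S(2,+2) = 2.0849
  k=3: S(3,-3) = 0.3239; S(3,-2) = 0.4701; S(3,-1) = 0.6822; S(3,+0) = 0.9900; S(3,+1) = 1.4367; S(3,+2) = 2.0849; S(3,+3) = 3.0256
Terminal payoffs V(N, j) = max(K - S_T, 0):
  V(3,-3) = 0.576068; V(3,-2) = 0.429911; V(3,-1) = 0.217806; V(3,+0) = 0.000000; V(3,+1) = 0.000000; V(3,+2) = 0.000000; V(3,+3) = 0.000000
Backward induction: V(k, j) = exp(-r*dt) * [p_u * V(k+1, j+1) + p_m * V(k+1, j) + p_d * V(k+1, j-1)]
  V(2,-2) = exp(-r*dt) * [p_u*0.217806 + p_m*0.429911 + p_d*0.576068] = 0.415193
  V(2,-1) = exp(-r*dt) * [p_u*0.000000 + p_m*0.217806 + p_d*0.429911] = 0.217061
  V(2,+0) = exp(-r*dt) * [p_u*0.000000 + p_m*0.000000 + p_d*0.217806] = 0.037609
  V(2,+1) = exp(-r*dt) * [p_u*0.000000 + p_m*0.000000 + p_d*0.000000] = 0.000000
  V(2,+2) = exp(-r*dt) * [p_u*0.000000 + p_m*0.000000 + p_d*0.000000] = 0.000000
  V(1,-1) = exp(-r*dt) * [p_u*0.037609 + p_m*0.217061 + p_d*0.415193] = 0.219869
  V(1,+0) = exp(-r*dt) * [p_u*0.000000 + p_m*0.037609 + p_d*0.217061] = 0.062143
  V(1,+1) = exp(-r*dt) * [p_u*0.000000 + p_m*0.000000 + p_d*0.037609] = 0.006494
  V(0,+0) = exp(-r*dt) * [p_u*0.006494 + p_m*0.062143 + p_d*0.219869] = 0.079724


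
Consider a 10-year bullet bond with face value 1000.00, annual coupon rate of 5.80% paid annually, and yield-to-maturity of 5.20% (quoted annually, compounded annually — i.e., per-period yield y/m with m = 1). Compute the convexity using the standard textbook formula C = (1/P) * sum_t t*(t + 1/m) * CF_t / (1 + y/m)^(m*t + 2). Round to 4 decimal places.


Coupon per period c = face * coupon_rate / m = 58.000000
Periods per year m = 1; per-period yield y/m = 0.052000
Number of cashflows N = 10
Cashflows (t years, CF_t, discount factor 1/(1+y/m)^(m*t), PV):
  t = 1.0000: CF_t = 58.000000, DF = 0.950570, PV = 55.133080
  t = 2.0000: CF_t = 58.000000, DF = 0.903584, PV = 52.407871
  t = 3.0000: CF_t = 58.000000, DF = 0.858920, PV = 49.817367
  t = 4.0000: CF_t = 58.000000, DF = 0.816464, PV = 47.354912
  t = 5.0000: CF_t = 58.000000, DF = 0.776106, PV = 45.014175
  t = 6.0000: CF_t = 58.000000, DF = 0.737744, PV = 42.789140
  t = 7.0000: CF_t = 58.000000, DF = 0.701277, PV = 40.674087
  t = 8.0000: CF_t = 58.000000, DF = 0.666613, PV = 38.663581
  t = 9.0000: CF_t = 58.000000, DF = 0.633663, PV = 36.752453
  t = 10.0000: CF_t = 1058.000000, DF = 0.602341, PV = 637.277037
Price P = sum_t PV_t = 1045.883703
Convexity numerator sum_t t*(t + 1/m) * CF_t / (1+y/m)^(m*t + 2):
  t = 1.0000: term = 99.634735
  t = 2.0000: term = 284.129472
  t = 3.0000: term = 540.170099
  t = 4.0000: term = 855.782794
  t = 5.0000: term = 1220.222615
  t = 6.0000: term = 1623.870400
  t = 7.0000: term = 2058.137389
  t = 8.0000: term = 2515.377037
  t = 9.0000: term = 2988.803513
  t = 10.0000: term = 63341.664998
Convexity = (1/P) * sum = 75527.793050 / 1045.883703 = 72.214332

Answer: Convexity = 72.2143


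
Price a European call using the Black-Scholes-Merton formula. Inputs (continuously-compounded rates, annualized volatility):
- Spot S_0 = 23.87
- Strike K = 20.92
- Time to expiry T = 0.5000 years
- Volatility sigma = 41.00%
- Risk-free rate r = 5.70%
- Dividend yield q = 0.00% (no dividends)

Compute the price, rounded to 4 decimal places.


Answer: Price = 4.6928

Derivation:
d1 = (ln(S/K) + (r - q + 0.5*sigma^2) * T) / (sigma * sqrt(T)) = 0.69828278
d2 = d1 - sigma * sqrt(T) = 0.40836900
exp(-rT) = 0.97190229; exp(-qT) = 1.00000000
C = S_0 * exp(-qT) * N(d1) - K * exp(-rT) * N(d2)
N(d1) = 0.75749982; N(d2) = 0.65849861
C = 23.8700 * 1.00000000 * 0.75749982 - 20.9200 * 0.97190229 * 0.65849861 = 4.6928


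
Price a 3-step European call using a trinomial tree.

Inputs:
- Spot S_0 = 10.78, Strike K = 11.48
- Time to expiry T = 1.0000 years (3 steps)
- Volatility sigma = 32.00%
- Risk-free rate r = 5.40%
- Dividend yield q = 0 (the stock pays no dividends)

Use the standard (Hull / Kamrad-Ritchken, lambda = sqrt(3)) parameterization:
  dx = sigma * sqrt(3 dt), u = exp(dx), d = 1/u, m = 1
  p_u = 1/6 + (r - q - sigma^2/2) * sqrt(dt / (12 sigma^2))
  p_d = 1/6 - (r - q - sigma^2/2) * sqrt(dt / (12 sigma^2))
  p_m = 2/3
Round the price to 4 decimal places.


dt = T/N = 0.333333; dx = sigma*sqrt(3*dt) = 0.320000
u = exp(dx) = 1.377128; d = 1/u = 0.726149
p_u = 0.168125, p_m = 0.666667, p_d = 0.165208
Discount per step: exp(-r*dt) = 0.982161
Stock lattice S(k, j) with j the centered position index:
  k=0: S(0,+0) = 10.7800
  k=1: S(1,-1) = 7.8279; S(1,+0) = 10.7800; S(1,+1) = 14.8454
  k=2: S(2,-2) = 5.6842; S(2,-1) = 7.8279; S(2,+0) = 10.7800; S(2,+1) = 14.8454; S(2,+2) = 20.4441
  k=3: S(3,-3) = 4.1276; S(3,-2) = 5.6842; S(3,-1) = 7.8279; S(3,+0) = 10.7800; S(3,+1) = 14.8454; S(3,+2) = 20.4441; S(3,+3) = 28.1541
Terminal payoffs V(N, j) = max(S_T - K, 0):
  V(3,-3) = 0.000000; V(3,-2) = 0.000000; V(3,-1) = 0.000000; V(3,+0) = 0.000000; V(3,+1) = 3.365437; V(3,+2) = 8.964064; V(3,+3) = 16.674088
Backward induction: V(k, j) = exp(-r*dt) * [p_u * V(k+1, j+1) + p_m * V(k+1, j) + p_d * V(k+1, j-1)]
  V(2,-2) = exp(-r*dt) * [p_u*0.000000 + p_m*0.000000 + p_d*0.000000] = 0.000000
  V(2,-1) = exp(-r*dt) * [p_u*0.000000 + p_m*0.000000 + p_d*0.000000] = 0.000000
  V(2,+0) = exp(-r*dt) * [p_u*3.365437 + p_m*0.000000 + p_d*0.000000] = 0.555721
  V(2,+1) = exp(-r*dt) * [p_u*8.964064 + p_m*3.365437 + p_d*0.000000] = 3.683799
  V(2,+2) = exp(-r*dt) * [p_u*16.674088 + p_m*8.964064 + p_d*3.365437] = 9.168839
  V(1,-1) = exp(-r*dt) * [p_u*0.555721 + p_m*0.000000 + p_d*0.000000] = 0.091764
  V(1,+0) = exp(-r*dt) * [p_u*3.683799 + p_m*0.555721 + p_d*0.000000] = 0.972162
  V(1,+1) = exp(-r*dt) * [p_u*9.168839 + p_m*3.683799 + p_d*0.555721] = 4.016240
  V(0,+0) = exp(-r*dt) * [p_u*4.016240 + p_m*0.972162 + p_d*0.091764] = 1.314621

Answer: Price = V(0,0) = 1.3146


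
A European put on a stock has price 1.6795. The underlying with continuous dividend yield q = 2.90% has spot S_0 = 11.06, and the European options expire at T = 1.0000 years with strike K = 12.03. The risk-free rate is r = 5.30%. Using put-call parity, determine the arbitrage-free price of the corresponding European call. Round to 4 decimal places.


Put-call parity: C - P = S_0 * exp(-qT) - K * exp(-rT).
S_0 * exp(-qT) = 11.0600 * 0.97141646 = 10.74386610
K * exp(-rT) = 12.0300 * 0.94838001 = 11.40901155
C = P + S*exp(-qT) - K*exp(-rT)
C = 1.6795 + 10.74386610 - 11.40901155 = 1.0144

Answer: Call price = 1.0144


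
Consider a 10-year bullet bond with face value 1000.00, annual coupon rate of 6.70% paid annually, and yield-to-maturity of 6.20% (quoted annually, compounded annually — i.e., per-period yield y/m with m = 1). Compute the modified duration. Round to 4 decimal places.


Answer: Modified duration = 7.2002

Derivation:
Coupon per period c = face * coupon_rate / m = 67.000000
Periods per year m = 1; per-period yield y/m = 0.062000
Number of cashflows N = 10
Cashflows (t years, CF_t, discount factor 1/(1+y/m)^(m*t), PV):
  t = 1.0000: CF_t = 67.000000, DF = 0.941620, PV = 63.088512
  t = 2.0000: CF_t = 67.000000, DF = 0.886647, PV = 59.405379
  t = 3.0000: CF_t = 67.000000, DF = 0.834885, PV = 55.937268
  t = 4.0000: CF_t = 67.000000, DF = 0.786144, PV = 52.671627
  t = 5.0000: CF_t = 67.000000, DF = 0.740248, PV = 49.596636
  t = 6.0000: CF_t = 67.000000, DF = 0.697032, PV = 46.701164
  t = 7.0000: CF_t = 67.000000, DF = 0.656339, PV = 43.974730
  t = 8.0000: CF_t = 67.000000, DF = 0.618022, PV = 41.407467
  t = 9.0000: CF_t = 67.000000, DF = 0.581942, PV = 38.990082
  t = 10.0000: CF_t = 1067.000000, DF = 0.547968, PV = 584.681365
Price P = sum_t PV_t = 1036.454231
First compute Macaulay numerator sum_t t * PV_t:
  t * PV_t at t = 1.0000: 63.088512
  t * PV_t at t = 2.0000: 118.810758
  t * PV_t at t = 3.0000: 167.811804
  t * PV_t at t = 4.0000: 210.686509
  t * PV_t at t = 5.0000: 247.983179
  t * PV_t at t = 6.0000: 280.206982
  t * PV_t at t = 7.0000: 307.823113
  t * PV_t at t = 8.0000: 331.259739
  t * PV_t at t = 9.0000: 350.910741
  t * PV_t at t = 10.0000: 5846.813647
Macaulay duration D = 7925.394984 / 1036.454231 = 7.646643
Modified duration = D / (1 + y/m) = 7.646643 / (1 + 0.062000) = 7.200228


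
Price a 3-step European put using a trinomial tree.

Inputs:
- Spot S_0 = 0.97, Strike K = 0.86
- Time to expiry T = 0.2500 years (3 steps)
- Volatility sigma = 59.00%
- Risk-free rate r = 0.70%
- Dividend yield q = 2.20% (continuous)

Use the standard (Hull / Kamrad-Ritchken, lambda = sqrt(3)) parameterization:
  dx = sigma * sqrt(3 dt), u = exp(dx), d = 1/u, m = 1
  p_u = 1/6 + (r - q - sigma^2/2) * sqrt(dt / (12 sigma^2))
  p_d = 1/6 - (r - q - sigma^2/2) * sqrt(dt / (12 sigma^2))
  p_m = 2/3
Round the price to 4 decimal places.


Answer: Price = V(0,0) = 0.0650

Derivation:
dt = T/N = 0.083333; dx = sigma*sqrt(3*dt) = 0.295000
u = exp(dx) = 1.343126; d = 1/u = 0.744532
p_u = 0.139965, p_m = 0.666667, p_d = 0.193369
Discount per step: exp(-r*dt) = 0.999417
Stock lattice S(k, j) with j the centered position index:
  k=0: S(0,+0) = 0.9700
  k=1: S(1,-1) = 0.7222; S(1,+0) = 0.9700; S(1,+1) = 1.3028
  k=2: S(2,-2) = 0.5377; S(2,-1) = 0.7222; S(2,+0) = 0.9700; S(2,+1) = 1.3028; S(2,+2) = 1.7499
  k=3: S(3,-3) = 0.4003; S(3,-2) = 0.5377; S(3,-1) = 0.7222; S(3,+0) = 0.9700; S(3,+1) = 1.3028; S(3,+2) = 1.7499; S(3,+3) = 2.3503
Terminal payoffs V(N, j) = max(K - S_T, 0):
  V(3,-3) = 0.459667; V(3,-2) = 0.322303; V(3,-1) = 0.137804; V(3,+0) = 0.000000; V(3,+1) = 0.000000; V(3,+2) = 0.000000; V(3,+3) = 0.000000
Backward induction: V(k, j) = exp(-r*dt) * [p_u * V(k+1, j+1) + p_m * V(k+1, j) + p_d * V(k+1, j-1)]
  V(2,-2) = exp(-r*dt) * [p_u*0.137804 + p_m*0.322303 + p_d*0.459667] = 0.322853
  V(2,-1) = exp(-r*dt) * [p_u*0.000000 + p_m*0.137804 + p_d*0.322303] = 0.154103
  V(2,+0) = exp(-r*dt) * [p_u*0.000000 + p_m*0.000000 + p_d*0.137804] = 0.026632
  V(2,+1) = exp(-r*dt) * [p_u*0.000000 + p_m*0.000000 + p_d*0.000000] = 0.000000
  V(2,+2) = exp(-r*dt) * [p_u*0.000000 + p_m*0.000000 + p_d*0.000000] = 0.000000
  V(1,-1) = exp(-r*dt) * [p_u*0.026632 + p_m*0.154103 + p_d*0.322853] = 0.168794
  V(1,+0) = exp(-r*dt) * [p_u*0.000000 + p_m*0.026632 + p_d*0.154103] = 0.047525
  V(1,+1) = exp(-r*dt) * [p_u*0.000000 + p_m*0.000000 + p_d*0.026632] = 0.005147
  V(0,+0) = exp(-r*dt) * [p_u*0.005147 + p_m*0.047525 + p_d*0.168794] = 0.065005


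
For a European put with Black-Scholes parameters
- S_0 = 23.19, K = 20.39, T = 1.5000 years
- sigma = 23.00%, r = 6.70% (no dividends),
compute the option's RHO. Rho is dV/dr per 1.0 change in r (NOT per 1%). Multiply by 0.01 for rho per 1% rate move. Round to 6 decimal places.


d1 = 0.9544190651; d2 = 0.6727277447
phi(d1) = 0.2529922535; exp(-qT) = 1.0000000000; exp(-rT) = 0.9043851124
N(-d2) = 0.2505602566
Rho = -K*T*exp(-rT)*N(-d2) = -20.3900 * 1.5000 * 0.9043851124 * 0.2505602566 = -6.930652

Answer: Rho = -6.930652


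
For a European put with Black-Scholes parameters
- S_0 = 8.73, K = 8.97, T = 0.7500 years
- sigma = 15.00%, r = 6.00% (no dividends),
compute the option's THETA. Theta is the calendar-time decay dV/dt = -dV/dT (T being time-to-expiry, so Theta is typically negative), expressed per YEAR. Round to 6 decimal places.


d1 = 0.2025898522; d2 = 0.0726860416
phi(d1) = 0.3908388871; exp(-qT) = 1.0000000000; exp(-rT) = 0.9559974818
Theta = -S*exp(-qT)*phi(d1)*sigma/(2*sqrt(T)) + r*K*exp(-rT)*N(-d2) - q*S*exp(-qT)*N(-d1)
N(-d1) = 0.4197278112; N(-d2) = 0.4710279782; sqrt(T) = 0.8660254038
Term 1 = -8.7300 * 1.0000000000 * 0.3908388871 * 0.1500 / (2 * 0.8660254038) = -0.2954899016
Term 2 = 0.0600 * 8.9700 * 0.9559974818 * 0.4710279782 = 0.2423523001
Term 3 = 0 (no dividend yield, q = 0)
Theta = -0.2954899016 + (0.2423523001) + (0.0000000000) = -0.053138

Answer: Theta = -0.053138


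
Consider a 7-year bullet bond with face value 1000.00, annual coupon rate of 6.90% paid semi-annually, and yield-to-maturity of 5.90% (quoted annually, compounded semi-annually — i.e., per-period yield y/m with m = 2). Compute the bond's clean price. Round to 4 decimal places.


Answer: Price = 1056.6733

Derivation:
Coupon per period c = face * coupon_rate / m = 34.500000
Periods per year m = 2; per-period yield y/m = 0.029500
Number of cashflows N = 14
Cashflows (t years, CF_t, discount factor 1/(1+y/m)^(m*t), PV):
  t = 0.5000: CF_t = 34.500000, DF = 0.971345, PV = 33.511413
  t = 1.0000: CF_t = 34.500000, DF = 0.943512, PV = 32.551154
  t = 1.5000: CF_t = 34.500000, DF = 0.916476, PV = 31.618411
  t = 2.0000: CF_t = 34.500000, DF = 0.890214, PV = 30.712395
  t = 2.5000: CF_t = 34.500000, DF = 0.864706, PV = 29.832341
  t = 3.0000: CF_t = 34.500000, DF = 0.839928, PV = 28.977505
  t = 3.5000: CF_t = 34.500000, DF = 0.815860, PV = 28.147164
  t = 4.0000: CF_t = 34.500000, DF = 0.792482, PV = 27.340616
  t = 4.5000: CF_t = 34.500000, DF = 0.769773, PV = 26.557179
  t = 5.0000: CF_t = 34.500000, DF = 0.747716, PV = 25.796191
  t = 5.5000: CF_t = 34.500000, DF = 0.726290, PV = 25.057009
  t = 6.0000: CF_t = 34.500000, DF = 0.705479, PV = 24.339009
  t = 6.5000: CF_t = 34.500000, DF = 0.685263, PV = 23.641582
  t = 7.0000: CF_t = 1034.500000, DF = 0.665627, PV = 688.591380
Price P = sum_t PV_t = 1056.673349


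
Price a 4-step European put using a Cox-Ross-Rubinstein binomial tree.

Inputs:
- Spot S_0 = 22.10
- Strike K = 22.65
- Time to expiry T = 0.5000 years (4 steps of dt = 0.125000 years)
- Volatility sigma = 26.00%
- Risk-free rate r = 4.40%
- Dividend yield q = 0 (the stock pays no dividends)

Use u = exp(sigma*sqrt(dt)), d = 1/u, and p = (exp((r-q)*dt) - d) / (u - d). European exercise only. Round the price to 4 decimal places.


Answer: Price = V(0,0) = 1.6395

Derivation:
dt = T/N = 0.125000
u = exp(sigma*sqrt(dt)) = 1.096281; d = 1/u = 0.912175
p = (exp((r-q)*dt) - d) / (u - d) = 0.506991
Discount per step: exp(-r*dt) = 0.994515
Stock lattice S(k, i) with i counting down-moves:
  k=0: S(0,0) = 22.1000
  k=1: S(1,0) = 24.2278; S(1,1) = 20.1591
  k=2: S(2,0) = 26.5605; S(2,1) = 22.1000; S(2,2) = 18.3886
  k=3: S(3,0) = 29.1178; S(3,1) = 24.2278; S(3,2) = 20.1591; S(3,3) = 16.7736
  k=4: S(4,0) = 31.9213; S(4,1) = 26.5605; S(4,2) = 22.1000; S(4,3) = 18.3886; S(4,4) = 15.3004
Terminal payoffs V(N, i) = max(K - S_T, 0):
  V(4,0) = 0.000000; V(4,1) = 0.000000; V(4,2) = 0.550000; V(4,3) = 4.261420; V(4,4) = 7.349552
Backward induction: V(k, i) = exp(-r*dt) * [p * V(k+1, i) + (1-p) * V(k+1, i+1)].
  V(3,0) = exp(-r*dt) * [p*0.000000 + (1-p)*0.000000] = 0.000000
  V(3,1) = exp(-r*dt) * [p*0.000000 + (1-p)*0.550000] = 0.269667
  V(3,2) = exp(-r*dt) * [p*0.550000 + (1-p)*4.261420] = 2.366709
  V(3,3) = exp(-r*dt) * [p*4.261420 + (1-p)*7.349552] = 5.752171
  V(2,0) = exp(-r*dt) * [p*0.000000 + (1-p)*0.269667] = 0.132219
  V(2,1) = exp(-r*dt) * [p*0.269667 + (1-p)*2.366709] = 1.296377
  V(2,2) = exp(-r*dt) * [p*2.366709 + (1-p)*5.752171] = 4.013635
  V(1,0) = exp(-r*dt) * [p*0.132219 + (1-p)*1.296377] = 0.702286
  V(1,1) = exp(-r*dt) * [p*1.296377 + (1-p)*4.013635] = 2.621550
  V(0,0) = exp(-r*dt) * [p*0.702286 + (1-p)*2.621550] = 1.639458


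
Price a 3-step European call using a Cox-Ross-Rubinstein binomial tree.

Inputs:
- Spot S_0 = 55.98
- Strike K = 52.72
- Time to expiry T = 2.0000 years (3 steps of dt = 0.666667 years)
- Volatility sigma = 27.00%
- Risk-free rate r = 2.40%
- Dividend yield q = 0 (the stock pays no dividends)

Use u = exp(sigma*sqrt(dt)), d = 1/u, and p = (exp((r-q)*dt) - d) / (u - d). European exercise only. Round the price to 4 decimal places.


dt = T/N = 0.666667
u = exp(sigma*sqrt(dt)) = 1.246643; d = 1/u = 0.802154
p = (exp((r-q)*dt) - d) / (u - d) = 0.481395
Discount per step: exp(-r*dt) = 0.984127
Stock lattice S(k, i) with i counting down-moves:
  k=0: S(0,0) = 55.9800
  k=1: S(1,0) = 69.7871; S(1,1) = 44.9046
  k=2: S(2,0) = 86.9995; S(2,1) = 55.9800; S(2,2) = 36.0204
  k=3: S(3,0) = 108.4573; S(3,1) = 69.7871; S(3,2) = 44.9046; S(3,3) = 28.8940
Terminal payoffs V(N, i) = max(S_T - K, 0):
  V(3,0) = 55.737318; V(3,1) = 17.067057; V(3,2) = 0.000000; V(3,3) = 0.000000
Backward induction: V(k, i) = exp(-r*dt) * [p * V(k+1, i) + (1-p) * V(k+1, i+1)].
  V(2,0) = exp(-r*dt) * [p*55.737318 + (1-p)*17.067057] = 35.116331
  V(2,1) = exp(-r*dt) * [p*17.067057 + (1-p)*0.000000] = 8.085579
  V(2,2) = exp(-r*dt) * [p*0.000000 + (1-p)*0.000000] = 0.000000
  V(1,0) = exp(-r*dt) * [p*35.116331 + (1-p)*8.085579] = 20.763154
  V(1,1) = exp(-r*dt) * [p*8.085579 + (1-p)*0.000000] = 3.830572
  V(0,0) = exp(-r*dt) * [p*20.763154 + (1-p)*3.830572] = 11.791641

Answer: Price = V(0,0) = 11.7916


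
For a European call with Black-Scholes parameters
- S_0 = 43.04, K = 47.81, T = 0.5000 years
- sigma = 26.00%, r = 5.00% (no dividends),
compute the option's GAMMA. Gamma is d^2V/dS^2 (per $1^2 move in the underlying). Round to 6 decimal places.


d1 = -0.3437893707; d2 = -0.5276371338
phi(d1) = 0.3760496491; exp(-qT) = 1.0000000000; exp(-rT) = 0.9753099120
Gamma = exp(-qT) * phi(d1) / (S * sigma * sqrt(T)) = 1.0000000000 * 0.3760496491 / (43.0400 * 0.2600 * 0.7071067812) = 0.047524

Answer: Gamma = 0.047524


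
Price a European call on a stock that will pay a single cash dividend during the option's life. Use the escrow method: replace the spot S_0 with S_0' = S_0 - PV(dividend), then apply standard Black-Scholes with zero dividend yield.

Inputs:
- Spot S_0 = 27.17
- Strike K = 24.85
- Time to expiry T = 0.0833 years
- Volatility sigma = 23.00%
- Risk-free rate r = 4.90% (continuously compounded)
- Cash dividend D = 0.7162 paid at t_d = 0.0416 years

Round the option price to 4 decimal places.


PV(D) = D * exp(-r * t_d) = 0.7162 * 0.99796368 = 0.71474158
S_0' = S_0 - PV(D) = 27.1700 - 0.71474158 = 26.45525842
d1 = (ln(S_0'/K) + (r + sigma^2/2)*T) / (sigma*sqrt(T)) = 1.03766347
d2 = d1 - sigma*sqrt(T) = 0.97128147
exp(-rT) = 0.99592662
N(d1) = 0.85028662; N(d2) = 0.83429593
C = S_0' * N(d1) - K * exp(-rT) * N(d2) = 26.45525842 * 0.85028662 - 24.8500 * 0.99592662 * 0.83429593 = 1.8467

Answer: Price = 1.8467


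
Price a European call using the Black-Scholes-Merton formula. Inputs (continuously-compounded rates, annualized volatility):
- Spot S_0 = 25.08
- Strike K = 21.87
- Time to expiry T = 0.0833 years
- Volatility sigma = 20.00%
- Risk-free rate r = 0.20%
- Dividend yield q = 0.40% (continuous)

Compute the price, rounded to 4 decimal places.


Answer: Price = 3.2093

Derivation:
d1 = (ln(S/K) + (r - q + 0.5*sigma^2) * T) / (sigma * sqrt(T)) = 2.39857826
d2 = d1 - sigma * sqrt(T) = 2.34085478
exp(-rT) = 0.99983341; exp(-qT) = 0.99966686
C = S_0 * exp(-qT) * N(d1) - K * exp(-rT) * N(d2)
N(d1) = 0.99177057; N(d2) = 0.99038018
C = 25.0800 * 0.99966686 * 0.99177057 - 21.8700 * 0.99983341 * 0.99038018 = 3.2093


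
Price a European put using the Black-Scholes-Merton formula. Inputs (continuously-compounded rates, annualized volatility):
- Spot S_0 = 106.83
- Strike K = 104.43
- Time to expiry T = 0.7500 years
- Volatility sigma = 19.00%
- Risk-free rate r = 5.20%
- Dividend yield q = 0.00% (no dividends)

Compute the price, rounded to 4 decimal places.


d1 = (ln(S/K) + (r - q + 0.5*sigma^2) * T) / (sigma * sqrt(T)) = 0.45737868
d2 = d1 - sigma * sqrt(T) = 0.29283385
exp(-rT) = 0.96175071; exp(-qT) = 1.00000000
P = K * exp(-rT) * N(-d2) - S_0 * exp(-qT) * N(-d1)
N(-d1) = 0.32369944; N(-d2) = 0.38482458
P = 104.4300 * 0.96175071 * 0.38482458 - 106.8300 * 1.00000000 * 0.32369944 = 4.0693

Answer: Price = 4.0693


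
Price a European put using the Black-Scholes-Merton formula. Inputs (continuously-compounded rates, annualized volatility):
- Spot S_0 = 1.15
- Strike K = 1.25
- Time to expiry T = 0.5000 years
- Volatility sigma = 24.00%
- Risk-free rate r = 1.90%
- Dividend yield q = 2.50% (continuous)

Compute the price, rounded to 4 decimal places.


d1 = (ln(S/K) + (r - q + 0.5*sigma^2) * T) / (sigma * sqrt(T)) = -0.42415570
d2 = d1 - sigma * sqrt(T) = -0.59386133
exp(-rT) = 0.99054498; exp(-qT) = 0.98757780
P = K * exp(-rT) * N(-d2) - S_0 * exp(-qT) * N(-d1)
N(-d1) = 0.66427387; N(-d2) = 0.72369757
P = 1.2500 * 0.99054498 * 0.72369757 - 1.1500 * 0.98757780 * 0.66427387 = 0.1416

Answer: Price = 0.1416


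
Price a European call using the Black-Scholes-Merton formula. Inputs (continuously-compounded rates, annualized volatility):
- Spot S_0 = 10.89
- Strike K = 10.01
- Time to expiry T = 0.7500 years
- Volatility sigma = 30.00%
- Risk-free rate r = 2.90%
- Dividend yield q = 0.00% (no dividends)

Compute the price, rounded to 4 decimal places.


Answer: Price = 1.7038

Derivation:
d1 = (ln(S/K) + (r - q + 0.5*sigma^2) * T) / (sigma * sqrt(T)) = 0.53793781
d2 = d1 - sigma * sqrt(T) = 0.27813019
exp(-rT) = 0.97848483; exp(-qT) = 1.00000000
C = S_0 * exp(-qT) * N(d1) - K * exp(-rT) * N(d2)
N(d1) = 0.70469001; N(d2) = 0.60954379
C = 10.8900 * 1.00000000 * 0.70469001 - 10.0100 * 0.97848483 * 0.60954379 = 1.7038


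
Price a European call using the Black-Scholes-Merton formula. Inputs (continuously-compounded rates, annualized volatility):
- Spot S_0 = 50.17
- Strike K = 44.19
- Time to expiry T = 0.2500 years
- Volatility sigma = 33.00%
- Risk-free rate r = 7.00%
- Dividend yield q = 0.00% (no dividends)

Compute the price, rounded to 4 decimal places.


d1 = (ln(S/K) + (r - q + 0.5*sigma^2) * T) / (sigma * sqrt(T)) = 0.95776497
d2 = d1 - sigma * sqrt(T) = 0.79276497
exp(-rT) = 0.98265224; exp(-qT) = 1.00000000
C = S_0 * exp(-qT) * N(d1) - K * exp(-rT) * N(d2)
N(d1) = 0.83090936; N(d2) = 0.78604261
C = 50.1700 * 1.00000000 * 0.83090936 - 44.1900 * 0.98265224 * 0.78604261 = 7.5541

Answer: Price = 7.5541


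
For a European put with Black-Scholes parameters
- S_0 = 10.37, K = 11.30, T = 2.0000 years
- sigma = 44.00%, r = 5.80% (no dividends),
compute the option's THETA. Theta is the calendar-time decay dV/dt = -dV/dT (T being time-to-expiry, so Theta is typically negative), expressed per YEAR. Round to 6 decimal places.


d1 = 0.3595224912; d2 = -0.2627314763
phi(d1) = 0.3739748447; exp(-qT) = 1.0000000000; exp(-rT) = 0.8904752233
Theta = -S*exp(-qT)*phi(d1)*sigma/(2*sqrt(T)) + r*K*exp(-rT)*N(-d2) - q*S*exp(-qT)*N(-d1)
N(-d1) = 0.3596021277; N(-d2) = 0.6036212229; sqrt(T) = 1.4142135624
Term 1 = -10.3700 * 1.0000000000 * 0.3739748447 * 0.4400 / (2 * 1.4142135624) = -0.6032937552
Term 2 = 0.0580 * 11.3000 * 0.8904752233 * 0.6036212229 = 0.3522838857
Term 3 = 0 (no dividend yield, q = 0)
Theta = -0.6032937552 + (0.3522838857) + (0.0000000000) = -0.251010

Answer: Theta = -0.251010


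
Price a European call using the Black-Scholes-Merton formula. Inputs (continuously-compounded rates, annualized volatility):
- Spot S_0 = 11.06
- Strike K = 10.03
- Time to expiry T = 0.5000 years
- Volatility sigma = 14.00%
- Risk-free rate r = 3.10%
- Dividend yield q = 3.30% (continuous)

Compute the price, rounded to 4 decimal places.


d1 = (ln(S/K) + (r - q + 0.5*sigma^2) * T) / (sigma * sqrt(T)) = 1.02686445
d2 = d1 - sigma * sqrt(T) = 0.92786950
exp(-rT) = 0.98461951; exp(-qT) = 0.98363538
C = S_0 * exp(-qT) * N(d1) - K * exp(-rT) * N(d2)
N(d1) = 0.84775785; N(d2) = 0.82326237
C = 11.0600 * 0.98363538 * 0.84775785 - 10.0300 * 0.98461951 * 0.82326237 = 1.0924

Answer: Price = 1.0924


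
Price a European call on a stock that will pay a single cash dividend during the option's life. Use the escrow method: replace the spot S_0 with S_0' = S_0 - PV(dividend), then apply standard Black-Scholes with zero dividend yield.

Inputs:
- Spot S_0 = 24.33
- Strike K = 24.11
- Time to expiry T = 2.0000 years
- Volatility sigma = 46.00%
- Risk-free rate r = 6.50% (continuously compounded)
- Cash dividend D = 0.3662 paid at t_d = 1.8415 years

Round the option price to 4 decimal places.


Answer: Price = 7.2808

Derivation:
PV(D) = D * exp(-r * t_d) = 0.3662 * 0.88718877 = 0.32488853
S_0' = S_0 - PV(D) = 24.3300 - 0.32488853 = 24.00511147
d1 = (ln(S_0'/K) + (r + sigma^2/2)*T) / (sigma*sqrt(T)) = 0.51840165
d2 = d1 - sigma*sqrt(T) = -0.13213659
exp(-rT) = 0.87809543
N(d1) = 0.69791097; N(d2) = 0.44743813
C = S_0' * N(d1) - K * exp(-rT) * N(d2) = 24.00511147 * 0.69791097 - 24.1100 * 0.87809543 * 0.44743813 = 7.2808


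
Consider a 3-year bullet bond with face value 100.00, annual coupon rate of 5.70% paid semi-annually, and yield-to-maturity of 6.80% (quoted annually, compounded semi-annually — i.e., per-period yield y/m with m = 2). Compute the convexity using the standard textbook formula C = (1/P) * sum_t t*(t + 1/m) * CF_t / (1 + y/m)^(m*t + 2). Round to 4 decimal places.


Coupon per period c = face * coupon_rate / m = 2.850000
Periods per year m = 2; per-period yield y/m = 0.034000
Number of cashflows N = 6
Cashflows (t years, CF_t, discount factor 1/(1+y/m)^(m*t), PV):
  t = 0.5000: CF_t = 2.850000, DF = 0.967118, PV = 2.756286
  t = 1.0000: CF_t = 2.850000, DF = 0.935317, PV = 2.665654
  t = 1.5000: CF_t = 2.850000, DF = 0.904562, PV = 2.578002
  t = 2.0000: CF_t = 2.850000, DF = 0.874818, PV = 2.493232
  t = 2.5000: CF_t = 2.850000, DF = 0.846052, PV = 2.411250
  t = 3.0000: CF_t = 102.850000, DF = 0.818233, PV = 84.155221
Price P = sum_t PV_t = 97.059645
Convexity numerator sum_t t*(t + 1/m) * CF_t / (1+y/m)^(m*t + 2):
  t = 0.5000: term = 1.289001
  t = 1.0000: term = 3.739848
  t = 1.5000: term = 7.233749
  t = 2.0000: term = 11.659814
  t = 2.5000: term = 16.914624
  t = 3.0000: term = 826.474170
Convexity = (1/P) * sum = 867.311206 / 97.059645 = 8.935858

Answer: Convexity = 8.9359


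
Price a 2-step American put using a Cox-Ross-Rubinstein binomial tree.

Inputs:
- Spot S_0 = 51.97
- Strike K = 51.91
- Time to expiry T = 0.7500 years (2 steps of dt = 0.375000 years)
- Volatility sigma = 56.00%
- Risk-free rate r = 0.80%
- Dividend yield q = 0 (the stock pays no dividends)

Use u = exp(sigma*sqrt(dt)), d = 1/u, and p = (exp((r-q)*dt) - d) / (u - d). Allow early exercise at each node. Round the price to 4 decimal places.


dt = T/N = 0.375000
u = exp(sigma*sqrt(dt)) = 1.409068; d = 1/u = 0.709689
p = (exp((r-q)*dt) - d) / (u - d) = 0.419394
Discount per step: exp(-r*dt) = 0.997004
Stock lattice S(k, i) with i counting down-moves:
  k=0: S(0,0) = 51.9700
  k=1: S(1,0) = 73.2293; S(1,1) = 36.8825
  k=2: S(2,0) = 103.1850; S(2,1) = 51.9700; S(2,2) = 26.1751
Terminal payoffs V(N, i) = max(K - S_T, 0):
  V(2,0) = 0.000000; V(2,1) = 0.000000; V(2,2) = 25.734876
Backward induction: V(k, i) = exp(-r*dt) * [p * V(k+1, i) + (1-p) * V(k+1, i+1)]; then take max(V_cont, immediate exercise) for American.
  V(1,0) = exp(-r*dt) * [p*0.000000 + (1-p)*0.000000] = 0.000000; exercise = 0.000000; V(1,0) = max -> 0.000000
  V(1,1) = exp(-r*dt) * [p*0.000000 + (1-p)*25.734876] = 14.897059; exercise = 15.027467; V(1,1) = max -> 15.027467
  V(0,0) = exp(-r*dt) * [p*0.000000 + (1-p)*15.027467] = 8.698898; exercise = 0.000000; V(0,0) = max -> 8.698898

Answer: Price = V(0,0) = 8.6989


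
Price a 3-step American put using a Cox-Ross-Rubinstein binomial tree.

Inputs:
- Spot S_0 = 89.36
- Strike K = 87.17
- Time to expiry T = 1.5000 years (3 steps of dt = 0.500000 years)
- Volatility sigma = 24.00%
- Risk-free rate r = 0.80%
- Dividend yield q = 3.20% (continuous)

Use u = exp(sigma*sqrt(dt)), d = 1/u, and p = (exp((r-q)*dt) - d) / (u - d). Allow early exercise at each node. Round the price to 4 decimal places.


dt = T/N = 0.500000
u = exp(sigma*sqrt(dt)) = 1.184956; d = 1/u = 0.843913
p = (exp((r-q)*dt) - d) / (u - d) = 0.422699
Discount per step: exp(-r*dt) = 0.996008
Stock lattice S(k, i) with i counting down-moves:
  k=0: S(0,0) = 89.3600
  k=1: S(1,0) = 105.8877; S(1,1) = 75.4121
  k=2: S(2,0) = 125.4722; S(2,1) = 89.3600; S(2,2) = 63.6413
  k=3: S(3,0) = 148.6791; S(3,1) = 105.8877; S(3,2) = 75.4121; S(3,3) = 53.7077
Terminal payoffs V(N, i) = max(K - S_T, 0):
  V(3,0) = 0.000000; V(3,1) = 0.000000; V(3,2) = 11.757916; V(3,3) = 33.462306
Backward induction: V(k, i) = exp(-r*dt) * [p * V(k+1, i) + (1-p) * V(k+1, i+1)]; then take max(V_cont, immediate exercise) for American.
  V(2,0) = exp(-r*dt) * [p*0.000000 + (1-p)*0.000000] = 0.000000; exercise = 0.000000; V(2,0) = max -> 0.000000
  V(2,1) = exp(-r*dt) * [p*0.000000 + (1-p)*11.757916] = 6.760757; exercise = 0.000000; V(2,1) = max -> 6.760757
  V(2,2) = exp(-r*dt) * [p*11.757916 + (1-p)*33.462306] = 24.190920; exercise = 23.528747; V(2,2) = max -> 24.190920
  V(1,0) = exp(-r*dt) * [p*0.000000 + (1-p)*6.760757] = 3.887410; exercise = 0.000000; V(1,0) = max -> 3.887410
  V(1,1) = exp(-r*dt) * [p*6.760757 + (1-p)*24.190920] = 16.756046; exercise = 11.757916; V(1,1) = max -> 16.756046
  V(0,0) = exp(-r*dt) * [p*3.887410 + (1-p)*16.756046] = 11.271308; exercise = 0.000000; V(0,0) = max -> 11.271308

Answer: Price = V(0,0) = 11.2713


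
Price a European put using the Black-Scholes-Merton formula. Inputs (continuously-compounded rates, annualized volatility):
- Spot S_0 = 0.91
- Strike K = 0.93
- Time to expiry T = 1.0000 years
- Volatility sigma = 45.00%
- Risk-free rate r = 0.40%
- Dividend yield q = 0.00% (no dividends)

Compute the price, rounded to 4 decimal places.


d1 = (ln(S/K) + (r - q + 0.5*sigma^2) * T) / (sigma * sqrt(T)) = 0.18557781
d2 = d1 - sigma * sqrt(T) = -0.26442219
exp(-rT) = 0.99600799; exp(-qT) = 1.00000000
P = K * exp(-rT) * N(-d2) - S_0 * exp(-qT) * N(-d1)
N(-d1) = 0.42638793; N(-d2) = 0.60427269
P = 0.9300 * 0.99600799 * 0.60427269 - 0.9100 * 1.00000000 * 0.42638793 = 0.1717

Answer: Price = 0.1717


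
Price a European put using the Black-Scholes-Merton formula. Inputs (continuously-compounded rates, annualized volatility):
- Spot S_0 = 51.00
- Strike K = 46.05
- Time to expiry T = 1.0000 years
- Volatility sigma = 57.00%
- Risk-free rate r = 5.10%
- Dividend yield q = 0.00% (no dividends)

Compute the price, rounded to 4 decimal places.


d1 = (ln(S/K) + (r - q + 0.5*sigma^2) * T) / (sigma * sqrt(T)) = 0.55359275
d2 = d1 - sigma * sqrt(T) = -0.01640725
exp(-rT) = 0.95027867; exp(-qT) = 1.00000000
P = K * exp(-rT) * N(-d2) - S_0 * exp(-qT) * N(-d1)
N(-d1) = 0.28992879; N(-d2) = 0.50654525
P = 46.0500 * 0.95027867 * 0.50654525 - 51.0000 * 1.00000000 * 0.28992879 = 7.3802

Answer: Price = 7.3802


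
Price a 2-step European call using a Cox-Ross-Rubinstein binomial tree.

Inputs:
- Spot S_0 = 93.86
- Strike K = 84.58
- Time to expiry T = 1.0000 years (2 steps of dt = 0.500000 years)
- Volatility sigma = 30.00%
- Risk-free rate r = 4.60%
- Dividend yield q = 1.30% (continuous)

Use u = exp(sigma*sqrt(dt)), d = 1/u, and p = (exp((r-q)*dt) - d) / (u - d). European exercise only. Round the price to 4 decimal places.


Answer: Price = V(0,0) = 17.7150

Derivation:
dt = T/N = 0.500000
u = exp(sigma*sqrt(dt)) = 1.236311; d = 1/u = 0.808858
p = (exp((r-q)*dt) - d) / (u - d) = 0.486086
Discount per step: exp(-r*dt) = 0.977262
Stock lattice S(k, i) with i counting down-moves:
  k=0: S(0,0) = 93.8600
  k=1: S(1,0) = 116.0402; S(1,1) = 75.9194
  k=2: S(2,0) = 143.4617; S(2,1) = 93.8600; S(2,2) = 61.4080
Terminal payoffs V(N, i) = max(S_T - K, 0):
  V(2,0) = 58.881740; V(2,1) = 9.280000; V(2,2) = 0.000000
Backward induction: V(k, i) = exp(-r*dt) * [p * V(k+1, i) + (1-p) * V(k+1, i+1)].
  V(1,0) = exp(-r*dt) * [p*58.881740 + (1-p)*9.280000] = 32.631485
  V(1,1) = exp(-r*dt) * [p*9.280000 + (1-p)*0.000000] = 4.408311
  V(0,0) = exp(-r*dt) * [p*32.631485 + (1-p)*4.408311] = 17.715031


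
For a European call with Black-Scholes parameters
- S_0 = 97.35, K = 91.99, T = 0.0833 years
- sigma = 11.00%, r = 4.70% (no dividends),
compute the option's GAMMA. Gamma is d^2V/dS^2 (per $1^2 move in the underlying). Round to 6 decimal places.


Answer: Gamma = 0.020316

Derivation:
d1 = 1.9230215454; d2 = 1.8912736320
phi(d1) = 0.0627909411; exp(-qT) = 1.0000000000; exp(-rT) = 0.9960925540
Gamma = exp(-qT) * phi(d1) / (S * sigma * sqrt(T)) = 1.0000000000 * 0.0627909411 / (97.3500 * 0.1100 * 0.2886173938) = 0.020316


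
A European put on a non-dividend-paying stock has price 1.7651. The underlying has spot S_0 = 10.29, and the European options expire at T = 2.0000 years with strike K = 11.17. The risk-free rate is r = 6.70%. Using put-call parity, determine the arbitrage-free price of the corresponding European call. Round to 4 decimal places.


Put-call parity: C - P = S_0 * exp(-qT) - K * exp(-rT).
S_0 * exp(-qT) = 10.2900 * 1.00000000 = 10.29000000
K * exp(-rT) = 11.1700 * 0.87459006 = 9.76917102
C = P + S*exp(-qT) - K*exp(-rT)
C = 1.7651 + 10.29000000 - 9.76917102 = 2.2859

Answer: Call price = 2.2859


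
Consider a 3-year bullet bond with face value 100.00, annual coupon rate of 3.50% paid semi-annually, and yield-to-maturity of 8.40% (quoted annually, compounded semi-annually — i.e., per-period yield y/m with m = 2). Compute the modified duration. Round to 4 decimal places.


Coupon per period c = face * coupon_rate / m = 1.750000
Periods per year m = 2; per-period yield y/m = 0.042000
Number of cashflows N = 6
Cashflows (t years, CF_t, discount factor 1/(1+y/m)^(m*t), PV):
  t = 0.5000: CF_t = 1.750000, DF = 0.959693, PV = 1.679463
  t = 1.0000: CF_t = 1.750000, DF = 0.921010, PV = 1.611768
  t = 1.5000: CF_t = 1.750000, DF = 0.883887, PV = 1.546803
  t = 2.0000: CF_t = 1.750000, DF = 0.848260, PV = 1.484455
  t = 2.5000: CF_t = 1.750000, DF = 0.814069, PV = 1.424621
  t = 3.0000: CF_t = 101.750000, DF = 0.781257, PV = 79.492857
Price P = sum_t PV_t = 87.239967
First compute Macaulay numerator sum_t t * PV_t:
  t * PV_t at t = 0.5000: 0.839731
  t * PV_t at t = 1.0000: 1.611768
  t * PV_t at t = 1.5000: 2.320204
  t * PV_t at t = 2.0000: 2.968911
  t * PV_t at t = 2.5000: 3.561553
  t * PV_t at t = 3.0000: 238.478570
Macaulay duration D = 249.780738 / 87.239967 = 2.863146
Modified duration = D / (1 + y/m) = 2.863146 / (1 + 0.042000) = 2.747741

Answer: Modified duration = 2.7477


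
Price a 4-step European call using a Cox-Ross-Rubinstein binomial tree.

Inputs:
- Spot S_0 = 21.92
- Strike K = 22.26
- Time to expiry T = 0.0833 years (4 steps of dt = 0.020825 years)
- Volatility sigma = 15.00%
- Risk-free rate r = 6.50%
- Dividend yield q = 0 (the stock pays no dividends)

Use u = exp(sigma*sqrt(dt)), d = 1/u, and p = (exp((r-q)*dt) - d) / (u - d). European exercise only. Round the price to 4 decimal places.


dt = T/N = 0.020825
u = exp(sigma*sqrt(dt)) = 1.021882; d = 1/u = 0.978586
p = (exp((r-q)*dt) - d) / (u - d) = 0.525874
Discount per step: exp(-r*dt) = 0.998647
Stock lattice S(k, i) with i counting down-moves:
  k=0: S(0,0) = 21.9200
  k=1: S(1,0) = 22.3997; S(1,1) = 21.4506
  k=2: S(2,0) = 22.8898; S(2,1) = 21.9200; S(2,2) = 20.9913
  k=3: S(3,0) = 23.3907; S(3,1) = 22.3997; S(3,2) = 21.4506; S(3,3) = 20.5418
  k=4: S(4,0) = 23.9025; S(4,1) = 22.8898; S(4,2) = 21.9200; S(4,3) = 20.9913; S(4,4) = 20.1019
Terminal payoffs V(N, i) = max(S_T - K, 0):
  V(4,0) = 1.642539; V(4,1) = 0.629815; V(4,2) = 0.000000; V(4,3) = 0.000000; V(4,4) = 0.000000
Backward induction: V(k, i) = exp(-r*dt) * [p * V(k+1, i) + (1-p) * V(k+1, i+1)].
  V(3,0) = exp(-r*dt) * [p*1.642539 + (1-p)*0.629815] = 1.160808
  V(3,1) = exp(-r*dt) * [p*0.629815 + (1-p)*0.000000] = 0.330756
  V(3,2) = exp(-r*dt) * [p*0.000000 + (1-p)*0.000000] = 0.000000
  V(3,3) = exp(-r*dt) * [p*0.000000 + (1-p)*0.000000] = 0.000000
  V(2,0) = exp(-r*dt) * [p*1.160808 + (1-p)*0.330756] = 0.766221
  V(2,1) = exp(-r*dt) * [p*0.330756 + (1-p)*0.000000] = 0.173701
  V(2,2) = exp(-r*dt) * [p*0.000000 + (1-p)*0.000000] = 0.000000
  V(1,0) = exp(-r*dt) * [p*0.766221 + (1-p)*0.173701] = 0.484635
  V(1,1) = exp(-r*dt) * [p*0.173701 + (1-p)*0.000000] = 0.091221
  V(0,0) = exp(-r*dt) * [p*0.484635 + (1-p)*0.091221] = 0.297704

Answer: Price = V(0,0) = 0.2977


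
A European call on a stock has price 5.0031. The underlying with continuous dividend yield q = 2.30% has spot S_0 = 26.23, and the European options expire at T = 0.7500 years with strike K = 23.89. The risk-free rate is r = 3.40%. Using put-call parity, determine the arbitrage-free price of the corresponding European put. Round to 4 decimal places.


Answer: Put price = 2.5102

Derivation:
Put-call parity: C - P = S_0 * exp(-qT) - K * exp(-rT).
S_0 * exp(-qT) = 26.2300 * 0.98289793 = 25.78141269
K * exp(-rT) = 23.8900 * 0.97482238 = 23.28850663
P = C - S*exp(-qT) + K*exp(-rT)
P = 5.0031 - 25.78141269 + 23.28850663 = 2.5102


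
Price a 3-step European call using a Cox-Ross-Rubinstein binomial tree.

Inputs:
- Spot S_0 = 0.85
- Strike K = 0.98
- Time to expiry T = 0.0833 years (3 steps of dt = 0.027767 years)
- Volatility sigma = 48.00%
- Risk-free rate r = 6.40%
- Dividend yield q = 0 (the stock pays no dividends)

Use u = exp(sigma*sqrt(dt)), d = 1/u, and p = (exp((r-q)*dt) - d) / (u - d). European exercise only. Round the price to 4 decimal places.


dt = T/N = 0.027767
u = exp(sigma*sqrt(dt)) = 1.083270; d = 1/u = 0.923131
p = (exp((r-q)*dt) - d) / (u - d) = 0.491122
Discount per step: exp(-r*dt) = 0.998225
Stock lattice S(k, i) with i counting down-moves:
  k=0: S(0,0) = 0.8500
  k=1: S(1,0) = 0.9208; S(1,1) = 0.7847
  k=2: S(2,0) = 0.9975; S(2,1) = 0.8500; S(2,2) = 0.7243
  k=3: S(3,0) = 1.0805; S(3,1) = 0.9208; S(3,2) = 0.7847; S(3,3) = 0.6687
Terminal payoffs V(N, i) = max(S_T - K, 0):
  V(3,0) = 0.100510; V(3,1) = 0.000000; V(3,2) = 0.000000; V(3,3) = 0.000000
Backward induction: V(k, i) = exp(-r*dt) * [p * V(k+1, i) + (1-p) * V(k+1, i+1)].
  V(2,0) = exp(-r*dt) * [p*0.100510 + (1-p)*0.000000] = 0.049275
  V(2,1) = exp(-r*dt) * [p*0.000000 + (1-p)*0.000000] = 0.000000
  V(2,2) = exp(-r*dt) * [p*0.000000 + (1-p)*0.000000] = 0.000000
  V(1,0) = exp(-r*dt) * [p*0.049275 + (1-p)*0.000000] = 0.024157
  V(1,1) = exp(-r*dt) * [p*0.000000 + (1-p)*0.000000] = 0.000000
  V(0,0) = exp(-r*dt) * [p*0.024157 + (1-p)*0.000000] = 0.011843

Answer: Price = V(0,0) = 0.0118
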